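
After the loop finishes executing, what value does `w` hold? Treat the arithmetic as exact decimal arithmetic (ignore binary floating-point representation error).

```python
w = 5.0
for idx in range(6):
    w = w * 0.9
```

Let's trace through this code step by step.

Initialize: w = 5.0
Entering loop: for idx in range(6):
After iteration 1: idx = 0, w = 4.5
After iteration 2: idx = 1, w = 4.05
After iteration 3: idx = 2, w = 3.645
After iteration 4: idx = 3, w = 3.2805
After iteration 5: idx = 4, w = 2.95245
After iteration 6: idx = 5, w = 2.657205
Loop ends.

Final answer: 2.657205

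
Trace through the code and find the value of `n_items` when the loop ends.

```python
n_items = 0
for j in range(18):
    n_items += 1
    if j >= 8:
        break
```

Let's trace through this code step by step.

Initialize: n_items = 0
Entering loop: for j in range(18):
After iteration 1: j = 0, n_items = 1
After iteration 2: j = 1, n_items = 2
After iteration 3: j = 2, n_items = 3
After iteration 4: j = 3, n_items = 4
After iteration 5: j = 4, n_items = 5
After iteration 6: j = 5, n_items = 6
After iteration 7: j = 6, n_items = 7
After iteration 8: j = 7, n_items = 8
After iteration 9: j = 8, n_items = 9
Loop ends.

Final answer: 9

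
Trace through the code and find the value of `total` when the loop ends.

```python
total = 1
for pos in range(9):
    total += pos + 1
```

Let's trace through this code step by step.

Initialize: total = 1
Entering loop: for pos in range(9):
After iteration 1: pos = 0, total = 2
After iteration 2: pos = 1, total = 4
After iteration 3: pos = 2, total = 7
After iteration 4: pos = 3, total = 11
After iteration 5: pos = 4, total = 16
After iteration 6: pos = 5, total = 22
After iteration 7: pos = 6, total = 29
After iteration 8: pos = 7, total = 37
After iteration 9: pos = 8, total = 46
Loop ends.

Final answer: 46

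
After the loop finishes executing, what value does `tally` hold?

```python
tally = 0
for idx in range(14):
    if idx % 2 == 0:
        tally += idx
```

Let's trace through this code step by step.

Initialize: tally = 0
Entering loop: for idx in range(14):
After iteration 1: idx = 0, tally = 0
After iteration 2: idx = 1, tally = 0
After iteration 3: idx = 2, tally = 2
After iteration 4: idx = 3, tally = 2
After iteration 5: idx = 4, tally = 6
After iteration 6: idx = 5, tally = 6
After iteration 7: idx = 6, tally = 12
After iteration 8: idx = 7, tally = 12
After iteration 9: idx = 8, tally = 20
After iteration 10: idx = 9, tally = 20
After iteration 11: idx = 10, tally = 30
After iteration 12: idx = 11, tally = 30
After iteration 13: idx = 12, tally = 42
After iteration 14: idx = 13, tally = 42
Loop ends.

Final answer: 42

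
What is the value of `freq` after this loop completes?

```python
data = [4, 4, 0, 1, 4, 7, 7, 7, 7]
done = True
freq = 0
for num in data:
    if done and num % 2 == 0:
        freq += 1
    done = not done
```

Let's trace through this code step by step.

Initialize: data = [4, 4, 0, 1, 4, 7, 7, 7, 7]
Initialize: done = True
Initialize: freq = 0
Entering loop: for num in data:
After iteration 1: num = 4, done = False, freq = 1
After iteration 2: num = 4, done = True, freq = 1
After iteration 3: num = 0, done = False, freq = 2
After iteration 4: num = 1, done = True, freq = 2
After iteration 5: num = 4, done = False, freq = 3
After iteration 6: num = 7, done = True, freq = 3
After iteration 7: num = 7, done = False, freq = 3
After iteration 8: num = 7, done = True, freq = 3
After iteration 9: num = 7, done = False, freq = 3
Loop ends.

Final answer: 3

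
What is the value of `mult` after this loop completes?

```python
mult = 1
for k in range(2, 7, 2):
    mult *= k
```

Let's trace through this code step by step.

Initialize: mult = 1
Entering loop: for k in range(2, 7, 2):
After iteration 1: k = 2, mult = 2
After iteration 2: k = 4, mult = 8
After iteration 3: k = 6, mult = 48
Loop ends.

Final answer: 48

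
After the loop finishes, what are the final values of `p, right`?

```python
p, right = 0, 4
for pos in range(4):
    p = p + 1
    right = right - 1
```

Let's trace through this code step by step.

Initialize: p = 0
Initialize: right = 4
Entering loop: for pos in range(4):
After iteration 1: pos = 0, p = 1, right = 3
After iteration 2: pos = 1, p = 2, right = 2
After iteration 3: pos = 2, p = 3, right = 1
After iteration 4: pos = 3, p = 4, right = 0
Loop ends.

Final answer: 4, 0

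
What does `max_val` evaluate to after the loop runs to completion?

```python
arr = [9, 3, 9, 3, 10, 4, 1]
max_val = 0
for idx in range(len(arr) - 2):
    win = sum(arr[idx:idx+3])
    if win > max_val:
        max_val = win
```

Let's trace through this code step by step.

Initialize: arr = [9, 3, 9, 3, 10, 4, 1]
Initialize: max_val = 0
Entering loop: for idx in range(len(arr) - 2):
After iteration 1: idx = 0, max_val = 21, win = 21
After iteration 2: idx = 1, max_val = 21, win = 15
After iteration 3: idx = 2, max_val = 22, win = 22
After iteration 4: idx = 3, max_val = 22, win = 17
After iteration 5: idx = 4, max_val = 22, win = 15
Loop ends.

Final answer: 22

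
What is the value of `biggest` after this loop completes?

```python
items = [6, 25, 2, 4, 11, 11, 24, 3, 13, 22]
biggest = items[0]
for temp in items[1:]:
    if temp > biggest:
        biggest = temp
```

Let's trace through this code step by step.

Initialize: items = [6, 25, 2, 4, 11, 11, 24, 3, 13, 22]
Initialize: biggest = 6
Entering loop: for temp in items[1:]:
After iteration 1: temp = 25, biggest = 25
After iteration 2: temp = 2, biggest = 25
After iteration 3: temp = 4, biggest = 25
After iteration 4: temp = 11, biggest = 25
After iteration 5: temp = 11, biggest = 25
After iteration 6: temp = 24, biggest = 25
After iteration 7: temp = 3, biggest = 25
After iteration 8: temp = 13, biggest = 25
After iteration 9: temp = 22, biggest = 25
Loop ends.

Final answer: 25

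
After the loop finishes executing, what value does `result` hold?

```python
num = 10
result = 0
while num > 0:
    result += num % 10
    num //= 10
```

Let's trace through this code step by step.

Initialize: num = 10
Initialize: result = 0
Entering loop: while num > 0:
After iteration 1: num = 1, result = 0
After iteration 2: num = 0, result = 1
Loop ends.

Final answer: 1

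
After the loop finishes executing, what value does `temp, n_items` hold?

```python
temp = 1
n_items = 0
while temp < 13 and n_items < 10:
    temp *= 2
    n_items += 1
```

Let's trace through this code step by step.

Initialize: temp = 1
Initialize: n_items = 0
Entering loop: while temp < 13 and n_items < 10:
After iteration 1: temp = 2, n_items = 1
After iteration 2: temp = 4, n_items = 2
After iteration 3: temp = 8, n_items = 3
After iteration 4: temp = 16, n_items = 4
Loop ends.

Final answer: 16, 4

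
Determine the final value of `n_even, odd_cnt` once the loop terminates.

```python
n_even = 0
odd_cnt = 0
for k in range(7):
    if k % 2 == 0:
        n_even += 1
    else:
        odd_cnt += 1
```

Let's trace through this code step by step.

Initialize: n_even = 0
Initialize: odd_cnt = 0
Entering loop: for k in range(7):
After iteration 1: k = 0, n_even = 1, odd_cnt = 0
After iteration 2: k = 1, n_even = 1, odd_cnt = 1
After iteration 3: k = 2, n_even = 2, odd_cnt = 1
After iteration 4: k = 3, n_even = 2, odd_cnt = 2
After iteration 5: k = 4, n_even = 3, odd_cnt = 2
After iteration 6: k = 5, n_even = 3, odd_cnt = 3
After iteration 7: k = 6, n_even = 4, odd_cnt = 3
Loop ends.

Final answer: 4, 3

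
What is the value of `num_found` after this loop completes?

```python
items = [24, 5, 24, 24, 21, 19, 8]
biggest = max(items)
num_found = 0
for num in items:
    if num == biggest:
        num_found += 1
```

Let's trace through this code step by step.

Initialize: items = [24, 5, 24, 24, 21, 19, 8]
Initialize: biggest = 24
Initialize: num_found = 0
Entering loop: for num in items:
After iteration 1: num = 24, num_found = 1
After iteration 2: num = 5, num_found = 1
After iteration 3: num = 24, num_found = 2
After iteration 4: num = 24, num_found = 3
After iteration 5: num = 21, num_found = 3
After iteration 6: num = 19, num_found = 3
After iteration 7: num = 8, num_found = 3
Loop ends.

Final answer: 3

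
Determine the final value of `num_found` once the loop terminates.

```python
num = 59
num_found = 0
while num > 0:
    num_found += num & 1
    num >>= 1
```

Let's trace through this code step by step.

Initialize: num = 59
Initialize: num_found = 0
Entering loop: while num > 0:
After iteration 1: num = 29, num_found = 1
After iteration 2: num = 14, num_found = 2
After iteration 3: num = 7, num_found = 2
After iteration 4: num = 3, num_found = 3
After iteration 5: num = 1, num_found = 4
After iteration 6: num = 0, num_found = 5
Loop ends.

Final answer: 5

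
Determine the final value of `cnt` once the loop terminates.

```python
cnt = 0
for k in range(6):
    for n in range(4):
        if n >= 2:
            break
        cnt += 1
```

Let's trace through this code step by step.

Initialize: cnt = 0
Entering loop: for k in range(6):
After iteration 1: k = 0, cnt = 2
After iteration 2: k = 1, cnt = 4
After iteration 3: k = 2, cnt = 6
After iteration 4: k = 3, cnt = 8
After iteration 5: k = 4, cnt = 10
After iteration 6: k = 5, cnt = 12
Loop ends.

Final answer: 12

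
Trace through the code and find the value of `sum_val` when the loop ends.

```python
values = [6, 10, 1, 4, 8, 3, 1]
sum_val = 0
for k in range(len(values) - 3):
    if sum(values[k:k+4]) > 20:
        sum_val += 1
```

Let's trace through this code step by step.

Initialize: values = [6, 10, 1, 4, 8, 3, 1]
Initialize: sum_val = 0
Entering loop: for k in range(len(values) - 3):
After iteration 1: k = 0, sum_val = 1
After iteration 2: k = 1, sum_val = 2
After iteration 3: k = 2, sum_val = 2
After iteration 4: k = 3, sum_val = 2
Loop ends.

Final answer: 2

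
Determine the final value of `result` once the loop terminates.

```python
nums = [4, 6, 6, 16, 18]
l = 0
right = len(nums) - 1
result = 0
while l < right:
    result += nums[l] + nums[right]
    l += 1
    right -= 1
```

Let's trace through this code step by step.

Initialize: nums = [4, 6, 6, 16, 18]
Initialize: l = 0
Initialize: right = 4
Initialize: result = 0
Entering loop: while l < right:
After iteration 1: l = 1, right = 3, result = 22
After iteration 2: l = 2, right = 2, result = 44
Loop ends.

Final answer: 44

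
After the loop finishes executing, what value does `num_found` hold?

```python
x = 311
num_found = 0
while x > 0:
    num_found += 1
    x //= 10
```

Let's trace through this code step by step.

Initialize: x = 311
Initialize: num_found = 0
Entering loop: while x > 0:
After iteration 1: x = 31, num_found = 1
After iteration 2: x = 3, num_found = 2
After iteration 3: x = 0, num_found = 3
Loop ends.

Final answer: 3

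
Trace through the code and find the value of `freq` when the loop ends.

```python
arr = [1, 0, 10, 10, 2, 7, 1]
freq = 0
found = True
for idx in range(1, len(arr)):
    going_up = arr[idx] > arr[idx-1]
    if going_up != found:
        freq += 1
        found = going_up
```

Let's trace through this code step by step.

Initialize: arr = [1, 0, 10, 10, 2, 7, 1]
Initialize: freq = 0
Initialize: found = True
Entering loop: for idx in range(1, len(arr)):
After iteration 1: idx = 1, freq = 1, found = False, going_up = False
After iteration 2: idx = 2, freq = 2, found = True, going_up = True
After iteration 3: idx = 3, freq = 3, found = False, going_up = False
After iteration 4: idx = 4, freq = 3, found = False, going_up = False
After iteration 5: idx = 5, freq = 4, found = True, going_up = True
After iteration 6: idx = 6, freq = 5, found = False, going_up = False
Loop ends.

Final answer: 5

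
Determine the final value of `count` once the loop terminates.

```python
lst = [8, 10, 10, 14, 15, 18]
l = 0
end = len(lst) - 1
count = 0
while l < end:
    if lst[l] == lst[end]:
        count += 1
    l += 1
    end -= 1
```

Let's trace through this code step by step.

Initialize: lst = [8, 10, 10, 14, 15, 18]
Initialize: l = 0
Initialize: end = 5
Initialize: count = 0
Entering loop: while l < end:
After iteration 1: l = 1, end = 4, count = 0
After iteration 2: l = 2, end = 3, count = 0
After iteration 3: l = 3, end = 2, count = 0
Loop ends.

Final answer: 0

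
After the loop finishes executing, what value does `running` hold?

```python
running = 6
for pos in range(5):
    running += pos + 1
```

Let's trace through this code step by step.

Initialize: running = 6
Entering loop: for pos in range(5):
After iteration 1: pos = 0, running = 7
After iteration 2: pos = 1, running = 9
After iteration 3: pos = 2, running = 12
After iteration 4: pos = 3, running = 16
After iteration 5: pos = 4, running = 21
Loop ends.

Final answer: 21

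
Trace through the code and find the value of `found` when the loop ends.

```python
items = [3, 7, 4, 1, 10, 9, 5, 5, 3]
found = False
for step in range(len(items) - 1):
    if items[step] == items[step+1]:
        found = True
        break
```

Let's trace through this code step by step.

Initialize: items = [3, 7, 4, 1, 10, 9, 5, 5, 3]
Initialize: found = False
Entering loop: for step in range(len(items) - 1):
After iteration 1: step = 0, found = False
After iteration 2: step = 1, found = False
After iteration 3: step = 2, found = False
After iteration 4: step = 3, found = False
After iteration 5: step = 4, found = False
After iteration 6: step = 5, found = False
After iteration 7: step = 6, found = True
Loop ends.

Final answer: True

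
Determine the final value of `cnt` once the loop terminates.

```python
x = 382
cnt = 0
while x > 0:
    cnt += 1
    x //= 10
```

Let's trace through this code step by step.

Initialize: x = 382
Initialize: cnt = 0
Entering loop: while x > 0:
After iteration 1: x = 38, cnt = 1
After iteration 2: x = 3, cnt = 2
After iteration 3: x = 0, cnt = 3
Loop ends.

Final answer: 3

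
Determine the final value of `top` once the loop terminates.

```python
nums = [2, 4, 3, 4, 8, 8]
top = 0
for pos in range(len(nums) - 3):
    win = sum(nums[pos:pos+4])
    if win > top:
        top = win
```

Let's trace through this code step by step.

Initialize: nums = [2, 4, 3, 4, 8, 8]
Initialize: top = 0
Entering loop: for pos in range(len(nums) - 3):
After iteration 1: pos = 0, top = 13, win = 13
After iteration 2: pos = 1, top = 19, win = 19
After iteration 3: pos = 2, top = 23, win = 23
Loop ends.

Final answer: 23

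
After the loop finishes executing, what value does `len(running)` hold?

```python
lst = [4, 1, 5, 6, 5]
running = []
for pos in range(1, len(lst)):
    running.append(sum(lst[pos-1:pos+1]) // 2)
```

Let's trace through this code step by step.

Initialize: lst = [4, 1, 5, 6, 5]
Initialize: running = []
Entering loop: for pos in range(1, len(lst)):
After iteration 1: pos = 1, running = [2]
After iteration 2: pos = 2, running = [2, 3]
After iteration 3: pos = 3, running = [2, 3, 5]
After iteration 4: pos = 4, running = [2, 3, 5, 5]
Loop ends.
len(running) = 4

Final answer: 4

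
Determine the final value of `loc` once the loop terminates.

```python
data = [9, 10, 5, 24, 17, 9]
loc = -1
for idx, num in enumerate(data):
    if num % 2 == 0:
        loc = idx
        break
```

Let's trace through this code step by step.

Initialize: data = [9, 10, 5, 24, 17, 9]
Initialize: loc = -1
Entering loop: for idx, num in enumerate(data):
After iteration 1: idx = 0, num = 9, loc = -1
After iteration 2: idx = 1, num = 10, loc = 1
Loop ends.

Final answer: 1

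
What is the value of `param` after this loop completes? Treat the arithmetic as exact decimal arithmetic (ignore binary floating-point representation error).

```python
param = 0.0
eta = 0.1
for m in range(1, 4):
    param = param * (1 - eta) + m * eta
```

Let's trace through this code step by step.

Initialize: param = 0.0
Initialize: eta = 0.1
Entering loop: for m in range(1, 4):
After iteration 1: m = 1, param = 0.1
After iteration 2: m = 2, param = 0.29
After iteration 3: m = 3, param = 0.561
Loop ends.

Final answer: 0.561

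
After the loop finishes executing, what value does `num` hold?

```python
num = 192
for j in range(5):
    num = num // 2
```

Let's trace through this code step by step.

Initialize: num = 192
Entering loop: for j in range(5):
After iteration 1: j = 0, num = 96
After iteration 2: j = 1, num = 48
After iteration 3: j = 2, num = 24
After iteration 4: j = 3, num = 12
After iteration 5: j = 4, num = 6
Loop ends.

Final answer: 6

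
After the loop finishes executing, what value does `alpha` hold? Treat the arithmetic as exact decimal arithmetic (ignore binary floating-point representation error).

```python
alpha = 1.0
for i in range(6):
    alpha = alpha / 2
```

Let's trace through this code step by step.

Initialize: alpha = 1.0
Entering loop: for i in range(6):
After iteration 1: i = 0, alpha = 0.5
After iteration 2: i = 1, alpha = 0.25
After iteration 3: i = 2, alpha = 0.125
After iteration 4: i = 3, alpha = 0.0625
After iteration 5: i = 4, alpha = 0.03125
After iteration 6: i = 5, alpha = 0.015625
Loop ends.

Final answer: 0.015625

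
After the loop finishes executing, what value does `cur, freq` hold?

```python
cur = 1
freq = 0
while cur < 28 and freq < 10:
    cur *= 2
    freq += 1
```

Let's trace through this code step by step.

Initialize: cur = 1
Initialize: freq = 0
Entering loop: while cur < 28 and freq < 10:
After iteration 1: cur = 2, freq = 1
After iteration 2: cur = 4, freq = 2
After iteration 3: cur = 8, freq = 3
After iteration 4: cur = 16, freq = 4
After iteration 5: cur = 32, freq = 5
Loop ends.

Final answer: 32, 5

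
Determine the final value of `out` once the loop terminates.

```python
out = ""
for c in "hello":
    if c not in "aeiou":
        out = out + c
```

Let's trace through this code step by step.

Initialize: out = ''
Entering loop: for c in "hello":
After iteration 1: c = 'h', out = 'h'
After iteration 2: c = 'e', out = 'h'
After iteration 3: c = 'l', out = 'hl'
After iteration 4: c = 'l', out = 'hll'
After iteration 5: c = 'o', out = 'hll'
Loop ends.

Final answer: 'hll'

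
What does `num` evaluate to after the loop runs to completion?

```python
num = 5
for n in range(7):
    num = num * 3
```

Let's trace through this code step by step.

Initialize: num = 5
Entering loop: for n in range(7):
After iteration 1: n = 0, num = 15
After iteration 2: n = 1, num = 45
After iteration 3: n = 2, num = 135
After iteration 4: n = 3, num = 405
After iteration 5: n = 4, num = 1215
After iteration 6: n = 5, num = 3645
After iteration 7: n = 6, num = 10935
Loop ends.

Final answer: 10935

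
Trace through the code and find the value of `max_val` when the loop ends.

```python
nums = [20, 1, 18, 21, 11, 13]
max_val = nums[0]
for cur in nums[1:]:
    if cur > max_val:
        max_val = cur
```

Let's trace through this code step by step.

Initialize: nums = [20, 1, 18, 21, 11, 13]
Initialize: max_val = 20
Entering loop: for cur in nums[1:]:
After iteration 1: cur = 1, max_val = 20
After iteration 2: cur = 18, max_val = 20
After iteration 3: cur = 21, max_val = 21
After iteration 4: cur = 11, max_val = 21
After iteration 5: cur = 13, max_val = 21
Loop ends.

Final answer: 21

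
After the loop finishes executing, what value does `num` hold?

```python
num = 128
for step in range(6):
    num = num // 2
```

Let's trace through this code step by step.

Initialize: num = 128
Entering loop: for step in range(6):
After iteration 1: step = 0, num = 64
After iteration 2: step = 1, num = 32
After iteration 3: step = 2, num = 16
After iteration 4: step = 3, num = 8
After iteration 5: step = 4, num = 4
After iteration 6: step = 5, num = 2
Loop ends.

Final answer: 2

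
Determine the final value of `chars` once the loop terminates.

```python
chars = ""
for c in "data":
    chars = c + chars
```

Let's trace through this code step by step.

Initialize: chars = ''
Entering loop: for c in "data":
After iteration 1: c = 'd', chars = 'd'
After iteration 2: c = 'a', chars = 'ad'
After iteration 3: c = 't', chars = 'tad'
After iteration 4: c = 'a', chars = 'atad'
Loop ends.

Final answer: 'atad'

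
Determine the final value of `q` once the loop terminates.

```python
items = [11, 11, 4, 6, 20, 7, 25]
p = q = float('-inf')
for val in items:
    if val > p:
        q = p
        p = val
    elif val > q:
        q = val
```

Let's trace through this code step by step.

Initialize: items = [11, 11, 4, 6, 20, 7, 25]
Initialize: p = -inf
Initialize: q = -inf
Entering loop: for val in items:
After iteration 1: val = 11, p = 11, q = -inf
After iteration 2: val = 11, p = 11, q = 11
After iteration 3: val = 4, p = 11, q = 11
After iteration 4: val = 6, p = 11, q = 11
After iteration 5: val = 20, p = 20, q = 11
After iteration 6: val = 7, p = 20, q = 11
After iteration 7: val = 25, p = 25, q = 20
Loop ends.

Final answer: 20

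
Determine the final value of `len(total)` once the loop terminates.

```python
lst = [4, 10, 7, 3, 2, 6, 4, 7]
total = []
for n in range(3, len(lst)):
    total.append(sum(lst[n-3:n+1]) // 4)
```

Let's trace through this code step by step.

Initialize: lst = [4, 10, 7, 3, 2, 6, 4, 7]
Initialize: total = []
Entering loop: for n in range(3, len(lst)):
After iteration 1: n = 3, total = [6]
After iteration 2: n = 4, total = [6, 5]
After iteration 3: n = 5, total = [6, 5, 4]
After iteration 4: n = 6, total = [6, 5, 4, 3]
After iteration 5: n = 7, total = [6, 5, 4, 3, 4]
Loop ends.
len(total) = 5

Final answer: 5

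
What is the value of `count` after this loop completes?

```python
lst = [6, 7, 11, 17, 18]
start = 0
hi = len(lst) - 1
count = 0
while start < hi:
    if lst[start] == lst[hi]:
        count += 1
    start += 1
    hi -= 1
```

Let's trace through this code step by step.

Initialize: lst = [6, 7, 11, 17, 18]
Initialize: start = 0
Initialize: hi = 4
Initialize: count = 0
Entering loop: while start < hi:
After iteration 1: start = 1, hi = 3, count = 0
After iteration 2: start = 2, hi = 2, count = 0
Loop ends.

Final answer: 0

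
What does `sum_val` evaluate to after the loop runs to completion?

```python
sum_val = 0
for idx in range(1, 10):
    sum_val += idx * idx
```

Let's trace through this code step by step.

Initialize: sum_val = 0
Entering loop: for idx in range(1, 10):
After iteration 1: idx = 1, sum_val = 1
After iteration 2: idx = 2, sum_val = 5
After iteration 3: idx = 3, sum_val = 14
After iteration 4: idx = 4, sum_val = 30
After iteration 5: idx = 5, sum_val = 55
After iteration 6: idx = 6, sum_val = 91
After iteration 7: idx = 7, sum_val = 140
After iteration 8: idx = 8, sum_val = 204
After iteration 9: idx = 9, sum_val = 285
Loop ends.

Final answer: 285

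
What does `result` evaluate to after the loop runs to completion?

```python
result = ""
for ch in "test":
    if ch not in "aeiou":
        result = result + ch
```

Let's trace through this code step by step.

Initialize: result = ''
Entering loop: for ch in "test":
After iteration 1: ch = 't', result = 't'
After iteration 2: ch = 'e', result = 't'
After iteration 3: ch = 's', result = 'ts'
After iteration 4: ch = 't', result = 'tst'
Loop ends.

Final answer: 'tst'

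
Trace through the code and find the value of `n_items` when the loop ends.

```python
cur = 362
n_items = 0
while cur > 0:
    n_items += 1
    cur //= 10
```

Let's trace through this code step by step.

Initialize: cur = 362
Initialize: n_items = 0
Entering loop: while cur > 0:
After iteration 1: cur = 36, n_items = 1
After iteration 2: cur = 3, n_items = 2
After iteration 3: cur = 0, n_items = 3
Loop ends.

Final answer: 3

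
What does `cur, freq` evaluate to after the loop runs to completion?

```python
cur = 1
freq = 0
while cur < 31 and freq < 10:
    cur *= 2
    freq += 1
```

Let's trace through this code step by step.

Initialize: cur = 1
Initialize: freq = 0
Entering loop: while cur < 31 and freq < 10:
After iteration 1: cur = 2, freq = 1
After iteration 2: cur = 4, freq = 2
After iteration 3: cur = 8, freq = 3
After iteration 4: cur = 16, freq = 4
After iteration 5: cur = 32, freq = 5
Loop ends.

Final answer: 32, 5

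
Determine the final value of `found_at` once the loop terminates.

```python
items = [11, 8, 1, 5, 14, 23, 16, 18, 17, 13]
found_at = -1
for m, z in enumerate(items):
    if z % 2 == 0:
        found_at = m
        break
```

Let's trace through this code step by step.

Initialize: items = [11, 8, 1, 5, 14, 23, 16, 18, 17, 13]
Initialize: found_at = -1
Entering loop: for m, z in enumerate(items):
After iteration 1: m = 0, z = 11, found_at = -1
After iteration 2: m = 1, z = 8, found_at = 1
Loop ends.

Final answer: 1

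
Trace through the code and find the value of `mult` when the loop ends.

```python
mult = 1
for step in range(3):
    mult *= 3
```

Let's trace through this code step by step.

Initialize: mult = 1
Entering loop: for step in range(3):
After iteration 1: step = 0, mult = 3
After iteration 2: step = 1, mult = 9
After iteration 3: step = 2, mult = 27
Loop ends.

Final answer: 27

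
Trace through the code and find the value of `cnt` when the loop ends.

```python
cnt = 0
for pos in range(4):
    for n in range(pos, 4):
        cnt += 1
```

Let's trace through this code step by step.

Initialize: cnt = 0
Entering loop: for pos in range(4):
After iteration 1: pos = 0, cnt = 4
After iteration 2: pos = 1, cnt = 7
After iteration 3: pos = 2, cnt = 9
After iteration 4: pos = 3, cnt = 10
Loop ends.

Final answer: 10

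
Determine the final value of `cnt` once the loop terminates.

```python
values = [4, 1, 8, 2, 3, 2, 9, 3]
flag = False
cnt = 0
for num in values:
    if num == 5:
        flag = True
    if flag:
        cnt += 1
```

Let's trace through this code step by step.

Initialize: values = [4, 1, 8, 2, 3, 2, 9, 3]
Initialize: flag = False
Initialize: cnt = 0
Entering loop: for num in values:
After iteration 1: num = 4, cnt = 0
After iteration 2: num = 1, cnt = 0
After iteration 3: num = 8, cnt = 0
After iteration 4: num = 2, cnt = 0
After iteration 5: num = 3, cnt = 0
After iteration 6: num = 2, cnt = 0
After iteration 7: num = 9, cnt = 0
After iteration 8: num = 3, cnt = 0
Loop ends.

Final answer: 0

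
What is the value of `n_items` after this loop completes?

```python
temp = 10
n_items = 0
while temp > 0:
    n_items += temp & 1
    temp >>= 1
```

Let's trace through this code step by step.

Initialize: temp = 10
Initialize: n_items = 0
Entering loop: while temp > 0:
After iteration 1: temp = 5, n_items = 0
After iteration 2: temp = 2, n_items = 1
After iteration 3: temp = 1, n_items = 1
After iteration 4: temp = 0, n_items = 2
Loop ends.

Final answer: 2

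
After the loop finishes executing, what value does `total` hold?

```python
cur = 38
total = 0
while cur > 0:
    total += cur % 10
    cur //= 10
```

Let's trace through this code step by step.

Initialize: cur = 38
Initialize: total = 0
Entering loop: while cur > 0:
After iteration 1: cur = 3, total = 8
After iteration 2: cur = 0, total = 11
Loop ends.

Final answer: 11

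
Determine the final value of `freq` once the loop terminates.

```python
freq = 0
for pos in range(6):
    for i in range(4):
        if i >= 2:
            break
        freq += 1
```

Let's trace through this code step by step.

Initialize: freq = 0
Entering loop: for pos in range(6):
After iteration 1: pos = 0, freq = 2
After iteration 2: pos = 1, freq = 4
After iteration 3: pos = 2, freq = 6
After iteration 4: pos = 3, freq = 8
After iteration 5: pos = 4, freq = 10
After iteration 6: pos = 5, freq = 12
Loop ends.

Final answer: 12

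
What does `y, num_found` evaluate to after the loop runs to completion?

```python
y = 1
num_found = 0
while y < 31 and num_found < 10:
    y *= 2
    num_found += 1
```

Let's trace through this code step by step.

Initialize: y = 1
Initialize: num_found = 0
Entering loop: while y < 31 and num_found < 10:
After iteration 1: y = 2, num_found = 1
After iteration 2: y = 4, num_found = 2
After iteration 3: y = 8, num_found = 3
After iteration 4: y = 16, num_found = 4
After iteration 5: y = 32, num_found = 5
Loop ends.

Final answer: 32, 5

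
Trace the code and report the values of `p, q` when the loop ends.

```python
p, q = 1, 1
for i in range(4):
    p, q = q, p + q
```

Let's trace through this code step by step.

Initialize: p = 1
Initialize: q = 1
Entering loop: for i in range(4):
After iteration 1: i = 0, p = 1, q = 2
After iteration 2: i = 1, p = 2, q = 3
After iteration 3: i = 2, p = 3, q = 5
After iteration 4: i = 3, p = 5, q = 8
Loop ends.

Final answer: 5, 8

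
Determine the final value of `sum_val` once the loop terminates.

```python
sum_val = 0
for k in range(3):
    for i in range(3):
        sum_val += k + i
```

Let's trace through this code step by step.

Initialize: sum_val = 0
Entering loop: for k in range(3):
After iteration 1: k = 0, sum_val = 3
After iteration 2: k = 1, sum_val = 9
After iteration 3: k = 2, sum_val = 18
Loop ends.

Final answer: 18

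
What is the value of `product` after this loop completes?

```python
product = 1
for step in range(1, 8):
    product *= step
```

Let's trace through this code step by step.

Initialize: product = 1
Entering loop: for step in range(1, 8):
After iteration 1: step = 1, product = 1
After iteration 2: step = 2, product = 2
After iteration 3: step = 3, product = 6
After iteration 4: step = 4, product = 24
After iteration 5: step = 5, product = 120
After iteration 6: step = 6, product = 720
After iteration 7: step = 7, product = 5040
Loop ends.

Final answer: 5040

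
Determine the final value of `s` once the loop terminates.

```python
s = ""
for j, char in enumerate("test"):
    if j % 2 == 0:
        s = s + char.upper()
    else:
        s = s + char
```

Let's trace through this code step by step.

Initialize: s = ''
Entering loop: for j, char in enumerate("test"):
After iteration 1: j = 0, char = 't', s = 'T'
After iteration 2: j = 1, char = 'e', s = 'Te'
After iteration 3: j = 2, char = 's', s = 'TeS'
After iteration 4: j = 3, char = 't', s = 'TeSt'
Loop ends.

Final answer: 'TeSt'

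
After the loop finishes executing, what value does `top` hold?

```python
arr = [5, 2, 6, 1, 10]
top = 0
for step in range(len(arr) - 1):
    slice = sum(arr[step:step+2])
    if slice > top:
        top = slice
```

Let's trace through this code step by step.

Initialize: arr = [5, 2, 6, 1, 10]
Initialize: top = 0
Entering loop: for step in range(len(arr) - 1):
After iteration 1: step = 0, top = 7, slice = 7
After iteration 2: step = 1, top = 8, slice = 8
After iteration 3: step = 2, top = 8, slice = 7
After iteration 4: step = 3, top = 11, slice = 11
Loop ends.

Final answer: 11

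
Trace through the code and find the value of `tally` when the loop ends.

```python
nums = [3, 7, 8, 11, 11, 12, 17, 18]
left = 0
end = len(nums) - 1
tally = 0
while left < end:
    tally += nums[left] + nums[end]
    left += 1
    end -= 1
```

Let's trace through this code step by step.

Initialize: nums = [3, 7, 8, 11, 11, 12, 17, 18]
Initialize: left = 0
Initialize: end = 7
Initialize: tally = 0
Entering loop: while left < end:
After iteration 1: left = 1, end = 6, tally = 21
After iteration 2: left = 2, end = 5, tally = 45
After iteration 3: left = 3, end = 4, tally = 65
After iteration 4: left = 4, end = 3, tally = 87
Loop ends.

Final answer: 87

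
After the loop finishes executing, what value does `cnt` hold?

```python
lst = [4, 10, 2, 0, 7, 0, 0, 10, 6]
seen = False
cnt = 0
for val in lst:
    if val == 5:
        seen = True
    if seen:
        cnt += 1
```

Let's trace through this code step by step.

Initialize: lst = [4, 10, 2, 0, 7, 0, 0, 10, 6]
Initialize: seen = False
Initialize: cnt = 0
Entering loop: for val in lst:
After iteration 1: val = 4, cnt = 0
After iteration 2: val = 10, cnt = 0
After iteration 3: val = 2, cnt = 0
After iteration 4: val = 0, cnt = 0
After iteration 5: val = 7, cnt = 0
After iteration 6: val = 0, cnt = 0
After iteration 7: val = 0, cnt = 0
After iteration 8: val = 10, cnt = 0
After iteration 9: val = 6, cnt = 0
Loop ends.

Final answer: 0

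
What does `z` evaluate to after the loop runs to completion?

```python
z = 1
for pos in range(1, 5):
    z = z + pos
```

Let's trace through this code step by step.

Initialize: z = 1
Entering loop: for pos in range(1, 5):
After iteration 1: pos = 1, z = 2
After iteration 2: pos = 2, z = 4
After iteration 3: pos = 3, z = 7
After iteration 4: pos = 4, z = 11
Loop ends.

Final answer: 11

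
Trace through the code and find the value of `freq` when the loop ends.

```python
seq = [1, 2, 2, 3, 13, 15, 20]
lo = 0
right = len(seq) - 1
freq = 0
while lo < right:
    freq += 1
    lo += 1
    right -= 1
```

Let's trace through this code step by step.

Initialize: seq = [1, 2, 2, 3, 13, 15, 20]
Initialize: lo = 0
Initialize: right = 6
Initialize: freq = 0
Entering loop: while lo < right:
After iteration 1: lo = 1, right = 5, freq = 1
After iteration 2: lo = 2, right = 4, freq = 2
After iteration 3: lo = 3, right = 3, freq = 3
Loop ends.

Final answer: 3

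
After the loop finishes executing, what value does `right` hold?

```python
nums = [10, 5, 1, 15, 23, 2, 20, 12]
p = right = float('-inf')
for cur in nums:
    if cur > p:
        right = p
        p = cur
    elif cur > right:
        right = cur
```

Let's trace through this code step by step.

Initialize: nums = [10, 5, 1, 15, 23, 2, 20, 12]
Initialize: p = -inf
Initialize: right = -inf
Entering loop: for cur in nums:
After iteration 1: cur = 10, p = 10, right = -inf
After iteration 2: cur = 5, p = 10, right = 5
After iteration 3: cur = 1, p = 10, right = 5
After iteration 4: cur = 15, p = 15, right = 10
After iteration 5: cur = 23, p = 23, right = 15
After iteration 6: cur = 2, p = 23, right = 15
After iteration 7: cur = 20, p = 23, right = 20
After iteration 8: cur = 12, p = 23, right = 20
Loop ends.

Final answer: 20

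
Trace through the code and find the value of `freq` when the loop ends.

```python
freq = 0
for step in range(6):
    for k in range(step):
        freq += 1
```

Let's trace through this code step by step.

Initialize: freq = 0
Entering loop: for step in range(6):
After iteration 1: step = 0, freq = 0
After iteration 2: step = 1, freq = 1, k = 0
After iteration 3: step = 2, freq = 3, k = 1
After iteration 4: step = 3, freq = 6, k = 2
After iteration 5: step = 4, freq = 10, k = 3
After iteration 6: step = 5, freq = 15, k = 4
Loop ends.

Final answer: 15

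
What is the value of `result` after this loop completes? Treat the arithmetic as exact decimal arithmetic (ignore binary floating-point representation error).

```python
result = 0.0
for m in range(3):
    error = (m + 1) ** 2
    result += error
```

Let's trace through this code step by step.

Initialize: result = 0.0
Entering loop: for m in range(3):
After iteration 1: m = 0, result = 1.0, error = 1
After iteration 2: m = 1, result = 5.0, error = 4
After iteration 3: m = 2, result = 14.0, error = 9
Loop ends.

Final answer: 14.0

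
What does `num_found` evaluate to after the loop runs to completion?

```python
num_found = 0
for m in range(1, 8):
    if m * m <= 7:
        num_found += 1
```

Let's trace through this code step by step.

Initialize: num_found = 0
Entering loop: for m in range(1, 8):
After iteration 1: m = 1, num_found = 1
After iteration 2: m = 2, num_found = 2
After iteration 3: m = 3, num_found = 2
After iteration 4: m = 4, num_found = 2
After iteration 5: m = 5, num_found = 2
After iteration 6: m = 6, num_found = 2
After iteration 7: m = 7, num_found = 2
Loop ends.

Final answer: 2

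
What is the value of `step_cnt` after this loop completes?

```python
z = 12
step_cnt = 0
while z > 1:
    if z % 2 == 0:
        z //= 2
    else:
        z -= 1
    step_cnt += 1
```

Let's trace through this code step by step.

Initialize: z = 12
Initialize: step_cnt = 0
Entering loop: while z > 1:
After iteration 1: z = 6, step_cnt = 1
After iteration 2: z = 3, step_cnt = 2
After iteration 3: z = 2, step_cnt = 3
After iteration 4: z = 1, step_cnt = 4
Loop ends.

Final answer: 4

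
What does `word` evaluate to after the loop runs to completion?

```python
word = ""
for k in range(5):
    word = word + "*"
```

Let's trace through this code step by step.

Initialize: word = ''
Entering loop: for k in range(5):
After iteration 1: k = 0, word = '*'
After iteration 2: k = 1, word = '**'
After iteration 3: k = 2, word = '***'
After iteration 4: k = 3, word = '****'
After iteration 5: k = 4, word = '*****'
Loop ends.

Final answer: '*****'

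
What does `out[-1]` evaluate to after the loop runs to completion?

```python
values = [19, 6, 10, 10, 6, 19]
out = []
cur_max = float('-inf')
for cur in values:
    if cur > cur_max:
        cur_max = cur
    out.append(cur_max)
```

Let's trace through this code step by step.

Initialize: values = [19, 6, 10, 10, 6, 19]
Initialize: out = []
Initialize: cur_max = -inf
Entering loop: for cur in values:
After iteration 1: cur = 19, out = [19], cur_max = 19
After iteration 2: cur = 6, out = [19, 19], cur_max = 19
After iteration 3: cur = 10, out = [19, 19, 19], cur_max = 19
After iteration 4: cur = 10, out = [19, 19, 19, 19], cur_max = 19
After iteration 5: cur = 6, out = [19, 19, 19, 19, 19], cur_max = 19
After iteration 6: cur = 19, out = [19, 19, 19, 19, 19, 19], cur_max = 19
Loop ends.
out[-1] = 19

Final answer: 19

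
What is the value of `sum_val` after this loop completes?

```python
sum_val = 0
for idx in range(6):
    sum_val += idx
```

Let's trace through this code step by step.

Initialize: sum_val = 0
Entering loop: for idx in range(6):
After iteration 1: idx = 0, sum_val = 0
After iteration 2: idx = 1, sum_val = 1
After iteration 3: idx = 2, sum_val = 3
After iteration 4: idx = 3, sum_val = 6
After iteration 5: idx = 4, sum_val = 10
After iteration 6: idx = 5, sum_val = 15
Loop ends.

Final answer: 15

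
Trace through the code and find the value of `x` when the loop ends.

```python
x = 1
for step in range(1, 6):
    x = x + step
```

Let's trace through this code step by step.

Initialize: x = 1
Entering loop: for step in range(1, 6):
After iteration 1: step = 1, x = 2
After iteration 2: step = 2, x = 4
After iteration 3: step = 3, x = 7
After iteration 4: step = 4, x = 11
After iteration 5: step = 5, x = 16
Loop ends.

Final answer: 16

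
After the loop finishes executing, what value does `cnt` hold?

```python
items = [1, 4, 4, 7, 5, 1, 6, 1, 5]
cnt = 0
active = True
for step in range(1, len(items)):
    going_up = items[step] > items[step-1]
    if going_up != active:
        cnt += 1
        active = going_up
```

Let's trace through this code step by step.

Initialize: items = [1, 4, 4, 7, 5, 1, 6, 1, 5]
Initialize: cnt = 0
Initialize: active = True
Entering loop: for step in range(1, len(items)):
After iteration 1: step = 1, cnt = 0, active = True, going_up = True
After iteration 2: step = 2, cnt = 1, active = False, going_up = False
After iteration 3: step = 3, cnt = 2, active = True, going_up = True
After iteration 4: step = 4, cnt = 3, active = False, going_up = False
After iteration 5: step = 5, cnt = 3, active = False, going_up = False
After iteration 6: step = 6, cnt = 4, active = True, going_up = True
After iteration 7: step = 7, cnt = 5, active = False, going_up = False
After iteration 8: step = 8, cnt = 6, active = True, going_up = True
Loop ends.

Final answer: 6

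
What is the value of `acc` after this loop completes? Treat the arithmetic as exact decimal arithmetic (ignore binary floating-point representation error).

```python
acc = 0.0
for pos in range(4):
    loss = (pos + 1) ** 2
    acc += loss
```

Let's trace through this code step by step.

Initialize: acc = 0.0
Entering loop: for pos in range(4):
After iteration 1: pos = 0, acc = 1.0, loss = 1
After iteration 2: pos = 1, acc = 5.0, loss = 4
After iteration 3: pos = 2, acc = 14.0, loss = 9
After iteration 4: pos = 3, acc = 30.0, loss = 16
Loop ends.

Final answer: 30.0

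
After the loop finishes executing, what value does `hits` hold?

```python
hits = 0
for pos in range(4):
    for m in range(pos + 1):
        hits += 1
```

Let's trace through this code step by step.

Initialize: hits = 0
Entering loop: for pos in range(4):
After iteration 1: pos = 0, hits = 1, m = 0
After iteration 2: pos = 1, hits = 3, m = 1
After iteration 3: pos = 2, hits = 6, m = 2
After iteration 4: pos = 3, hits = 10, m = 3
Loop ends.

Final answer: 10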